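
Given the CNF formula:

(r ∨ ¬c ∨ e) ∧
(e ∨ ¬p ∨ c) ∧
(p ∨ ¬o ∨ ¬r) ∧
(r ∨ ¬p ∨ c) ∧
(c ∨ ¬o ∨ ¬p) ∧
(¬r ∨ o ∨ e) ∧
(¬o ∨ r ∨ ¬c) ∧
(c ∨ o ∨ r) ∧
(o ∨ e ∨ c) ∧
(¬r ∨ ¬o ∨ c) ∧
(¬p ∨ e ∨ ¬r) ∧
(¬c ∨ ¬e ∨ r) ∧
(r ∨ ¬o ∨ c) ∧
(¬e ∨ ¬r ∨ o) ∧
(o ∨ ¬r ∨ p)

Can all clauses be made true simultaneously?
Yes

Yes, the formula is satisfiable.

One satisfying assignment is: r=True, p=True, e=True, o=True, c=True

Verification: With this assignment, all 15 clauses evaluate to true.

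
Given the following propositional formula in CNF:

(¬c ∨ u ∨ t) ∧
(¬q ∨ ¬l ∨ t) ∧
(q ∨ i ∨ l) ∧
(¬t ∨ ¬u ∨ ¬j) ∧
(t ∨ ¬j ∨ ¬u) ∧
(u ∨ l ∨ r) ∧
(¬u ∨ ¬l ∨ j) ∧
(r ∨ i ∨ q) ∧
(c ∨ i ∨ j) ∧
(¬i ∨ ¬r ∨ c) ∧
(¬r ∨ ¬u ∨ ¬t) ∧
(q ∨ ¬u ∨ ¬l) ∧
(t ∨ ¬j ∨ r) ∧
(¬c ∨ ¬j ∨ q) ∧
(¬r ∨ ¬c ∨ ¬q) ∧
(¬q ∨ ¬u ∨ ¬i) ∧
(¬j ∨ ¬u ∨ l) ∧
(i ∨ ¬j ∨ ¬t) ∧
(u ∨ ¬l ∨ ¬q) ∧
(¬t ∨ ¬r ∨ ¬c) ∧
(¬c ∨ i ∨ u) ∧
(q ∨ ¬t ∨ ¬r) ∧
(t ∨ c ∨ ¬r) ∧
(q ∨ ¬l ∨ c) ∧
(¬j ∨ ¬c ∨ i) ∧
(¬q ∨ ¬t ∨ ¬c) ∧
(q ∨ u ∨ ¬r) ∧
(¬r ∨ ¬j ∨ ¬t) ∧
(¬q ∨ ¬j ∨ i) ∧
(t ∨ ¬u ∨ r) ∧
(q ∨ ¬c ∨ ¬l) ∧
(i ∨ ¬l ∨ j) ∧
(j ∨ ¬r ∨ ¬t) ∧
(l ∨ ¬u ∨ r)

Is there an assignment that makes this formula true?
Yes

Yes, the formula is satisfiable.

One satisfying assignment is: u=True, j=False, l=False, c=True, i=True, q=False, r=True, t=False

Verification: With this assignment, all 34 clauses evaluate to true.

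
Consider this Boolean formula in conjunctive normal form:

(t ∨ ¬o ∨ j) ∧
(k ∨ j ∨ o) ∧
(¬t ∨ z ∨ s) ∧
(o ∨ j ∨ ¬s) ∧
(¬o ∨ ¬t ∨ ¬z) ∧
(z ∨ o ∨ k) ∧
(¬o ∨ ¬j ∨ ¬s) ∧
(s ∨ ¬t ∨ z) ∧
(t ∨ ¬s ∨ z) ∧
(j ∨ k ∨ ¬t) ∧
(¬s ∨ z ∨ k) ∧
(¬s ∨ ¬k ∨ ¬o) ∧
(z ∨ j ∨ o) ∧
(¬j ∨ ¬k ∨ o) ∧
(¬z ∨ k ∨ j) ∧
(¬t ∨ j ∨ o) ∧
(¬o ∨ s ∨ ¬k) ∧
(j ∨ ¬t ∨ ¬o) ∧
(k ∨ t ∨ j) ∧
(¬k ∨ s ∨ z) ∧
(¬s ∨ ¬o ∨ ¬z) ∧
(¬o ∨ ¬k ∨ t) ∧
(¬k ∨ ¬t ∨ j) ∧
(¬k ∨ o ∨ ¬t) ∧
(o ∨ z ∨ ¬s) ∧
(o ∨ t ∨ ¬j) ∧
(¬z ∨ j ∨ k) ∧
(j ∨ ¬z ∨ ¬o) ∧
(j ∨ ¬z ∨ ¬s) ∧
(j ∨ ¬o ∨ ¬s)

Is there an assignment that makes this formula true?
Yes

Yes, the formula is satisfiable.

One satisfying assignment is: z=False, k=False, o=True, t=False, j=True, s=False

Verification: With this assignment, all 30 clauses evaluate to true.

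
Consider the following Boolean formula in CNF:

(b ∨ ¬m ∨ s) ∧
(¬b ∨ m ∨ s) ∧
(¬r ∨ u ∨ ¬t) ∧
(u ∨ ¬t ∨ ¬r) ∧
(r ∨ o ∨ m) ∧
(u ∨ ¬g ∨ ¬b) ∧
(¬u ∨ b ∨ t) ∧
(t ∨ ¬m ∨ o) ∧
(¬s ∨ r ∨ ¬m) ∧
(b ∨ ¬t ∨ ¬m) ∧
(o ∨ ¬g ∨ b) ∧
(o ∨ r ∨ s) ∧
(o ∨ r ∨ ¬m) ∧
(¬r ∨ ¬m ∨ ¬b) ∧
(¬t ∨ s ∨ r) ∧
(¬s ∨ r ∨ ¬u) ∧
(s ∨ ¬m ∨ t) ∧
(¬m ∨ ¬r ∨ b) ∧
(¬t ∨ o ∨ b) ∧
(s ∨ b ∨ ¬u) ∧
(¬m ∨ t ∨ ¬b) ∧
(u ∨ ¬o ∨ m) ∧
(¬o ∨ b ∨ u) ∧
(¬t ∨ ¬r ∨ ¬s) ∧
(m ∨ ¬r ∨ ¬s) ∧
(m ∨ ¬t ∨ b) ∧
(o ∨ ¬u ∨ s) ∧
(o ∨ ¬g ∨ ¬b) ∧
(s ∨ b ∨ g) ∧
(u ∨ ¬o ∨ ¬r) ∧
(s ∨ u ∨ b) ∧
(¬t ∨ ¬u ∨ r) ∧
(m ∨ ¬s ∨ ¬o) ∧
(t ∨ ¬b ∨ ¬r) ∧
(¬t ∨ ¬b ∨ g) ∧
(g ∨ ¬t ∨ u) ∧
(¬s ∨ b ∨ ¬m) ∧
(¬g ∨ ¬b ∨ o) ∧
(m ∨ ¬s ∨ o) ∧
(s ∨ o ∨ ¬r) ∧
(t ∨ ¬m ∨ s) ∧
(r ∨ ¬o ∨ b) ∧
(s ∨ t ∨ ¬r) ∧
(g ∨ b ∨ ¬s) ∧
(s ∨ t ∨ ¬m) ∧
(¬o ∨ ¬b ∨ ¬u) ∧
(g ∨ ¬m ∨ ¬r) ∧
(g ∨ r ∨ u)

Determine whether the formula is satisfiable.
No

No, the formula is not satisfiable.

No assignment of truth values to the variables can make all 48 clauses true simultaneously.

The formula is UNSAT (unsatisfiable).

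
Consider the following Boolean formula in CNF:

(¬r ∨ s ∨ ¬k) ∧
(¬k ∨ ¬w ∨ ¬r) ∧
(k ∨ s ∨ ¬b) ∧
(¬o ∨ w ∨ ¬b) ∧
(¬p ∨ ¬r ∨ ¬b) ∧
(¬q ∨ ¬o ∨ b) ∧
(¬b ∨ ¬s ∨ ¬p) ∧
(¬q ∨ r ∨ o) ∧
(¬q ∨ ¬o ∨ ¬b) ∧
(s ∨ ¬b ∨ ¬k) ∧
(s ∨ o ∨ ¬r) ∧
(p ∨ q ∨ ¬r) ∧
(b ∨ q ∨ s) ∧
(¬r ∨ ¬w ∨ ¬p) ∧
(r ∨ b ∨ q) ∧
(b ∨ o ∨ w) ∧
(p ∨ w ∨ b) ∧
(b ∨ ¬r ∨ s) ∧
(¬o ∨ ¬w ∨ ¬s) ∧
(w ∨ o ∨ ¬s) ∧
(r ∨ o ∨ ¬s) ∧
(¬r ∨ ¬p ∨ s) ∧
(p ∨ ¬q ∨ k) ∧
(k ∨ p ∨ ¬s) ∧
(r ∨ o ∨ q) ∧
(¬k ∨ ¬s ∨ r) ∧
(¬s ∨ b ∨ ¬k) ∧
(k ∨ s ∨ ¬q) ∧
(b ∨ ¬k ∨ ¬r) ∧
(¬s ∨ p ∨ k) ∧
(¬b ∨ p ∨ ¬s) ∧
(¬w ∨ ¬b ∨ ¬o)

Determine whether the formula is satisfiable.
Yes

Yes, the formula is satisfiable.

One satisfying assignment is: p=True, r=True, b=False, k=False, w=False, s=True, o=True, q=False

Verification: With this assignment, all 32 clauses evaluate to true.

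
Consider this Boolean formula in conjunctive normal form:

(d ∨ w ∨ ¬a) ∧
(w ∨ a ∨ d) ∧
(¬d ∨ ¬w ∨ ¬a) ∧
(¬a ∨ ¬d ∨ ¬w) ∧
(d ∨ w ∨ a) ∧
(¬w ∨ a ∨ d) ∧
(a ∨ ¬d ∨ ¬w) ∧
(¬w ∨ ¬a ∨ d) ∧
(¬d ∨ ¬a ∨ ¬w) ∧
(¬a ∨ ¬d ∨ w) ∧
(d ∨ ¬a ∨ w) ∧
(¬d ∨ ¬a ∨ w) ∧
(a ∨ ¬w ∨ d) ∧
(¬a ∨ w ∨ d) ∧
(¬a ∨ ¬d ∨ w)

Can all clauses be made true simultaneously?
Yes

Yes, the formula is satisfiable.

One satisfying assignment is: a=False, w=False, d=True

Verification: With this assignment, all 15 clauses evaluate to true.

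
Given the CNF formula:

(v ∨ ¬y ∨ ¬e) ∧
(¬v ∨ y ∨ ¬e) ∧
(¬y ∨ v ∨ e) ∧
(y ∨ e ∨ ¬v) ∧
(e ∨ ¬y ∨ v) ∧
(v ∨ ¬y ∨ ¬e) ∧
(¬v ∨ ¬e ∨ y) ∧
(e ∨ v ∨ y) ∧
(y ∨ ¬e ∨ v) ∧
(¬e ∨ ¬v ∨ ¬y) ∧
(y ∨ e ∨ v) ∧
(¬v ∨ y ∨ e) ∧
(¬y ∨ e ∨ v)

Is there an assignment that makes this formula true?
Yes

Yes, the formula is satisfiable.

One satisfying assignment is: y=True, v=True, e=False

Verification: With this assignment, all 13 clauses evaluate to true.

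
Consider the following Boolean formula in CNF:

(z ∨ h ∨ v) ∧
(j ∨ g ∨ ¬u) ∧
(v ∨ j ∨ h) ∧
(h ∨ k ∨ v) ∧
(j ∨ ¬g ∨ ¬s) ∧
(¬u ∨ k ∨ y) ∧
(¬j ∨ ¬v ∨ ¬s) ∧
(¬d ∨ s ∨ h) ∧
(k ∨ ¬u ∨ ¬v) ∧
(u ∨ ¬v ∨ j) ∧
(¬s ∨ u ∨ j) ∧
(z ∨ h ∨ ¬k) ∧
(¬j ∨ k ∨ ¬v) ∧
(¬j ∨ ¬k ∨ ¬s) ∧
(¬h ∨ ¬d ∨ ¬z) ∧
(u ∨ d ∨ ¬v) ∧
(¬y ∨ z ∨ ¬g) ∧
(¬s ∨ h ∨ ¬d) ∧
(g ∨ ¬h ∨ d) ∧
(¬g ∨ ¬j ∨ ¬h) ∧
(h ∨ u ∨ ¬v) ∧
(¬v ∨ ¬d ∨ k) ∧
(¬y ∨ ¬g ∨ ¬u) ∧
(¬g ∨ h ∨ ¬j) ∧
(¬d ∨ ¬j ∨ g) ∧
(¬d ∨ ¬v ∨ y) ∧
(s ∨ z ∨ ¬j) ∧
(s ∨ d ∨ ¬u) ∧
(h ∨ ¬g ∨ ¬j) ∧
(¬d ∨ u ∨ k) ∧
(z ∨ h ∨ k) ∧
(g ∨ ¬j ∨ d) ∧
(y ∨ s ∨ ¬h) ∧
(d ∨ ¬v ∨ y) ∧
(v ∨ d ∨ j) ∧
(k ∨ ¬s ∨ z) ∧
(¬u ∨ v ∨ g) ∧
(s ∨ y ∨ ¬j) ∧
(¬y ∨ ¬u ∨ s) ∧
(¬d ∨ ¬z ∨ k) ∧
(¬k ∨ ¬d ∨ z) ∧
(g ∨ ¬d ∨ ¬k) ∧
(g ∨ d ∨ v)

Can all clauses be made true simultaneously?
No

No, the formula is not satisfiable.

No assignment of truth values to the variables can make all 43 clauses true simultaneously.

The formula is UNSAT (unsatisfiable).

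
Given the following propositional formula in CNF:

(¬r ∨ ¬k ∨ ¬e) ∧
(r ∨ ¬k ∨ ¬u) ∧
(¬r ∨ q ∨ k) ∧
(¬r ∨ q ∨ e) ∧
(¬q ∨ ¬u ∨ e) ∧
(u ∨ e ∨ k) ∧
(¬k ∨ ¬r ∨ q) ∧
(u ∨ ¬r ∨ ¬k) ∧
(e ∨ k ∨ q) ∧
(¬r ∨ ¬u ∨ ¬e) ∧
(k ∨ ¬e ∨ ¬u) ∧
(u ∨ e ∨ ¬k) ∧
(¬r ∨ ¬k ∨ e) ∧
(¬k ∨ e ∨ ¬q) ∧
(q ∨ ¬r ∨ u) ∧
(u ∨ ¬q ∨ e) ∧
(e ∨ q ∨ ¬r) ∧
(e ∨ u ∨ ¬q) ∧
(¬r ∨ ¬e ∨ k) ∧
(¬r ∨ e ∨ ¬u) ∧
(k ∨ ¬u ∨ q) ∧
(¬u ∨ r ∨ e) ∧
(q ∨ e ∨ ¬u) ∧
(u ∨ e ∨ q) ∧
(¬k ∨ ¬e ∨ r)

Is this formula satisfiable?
Yes

Yes, the formula is satisfiable.

One satisfying assignment is: u=False, q=False, k=False, r=False, e=True

Verification: With this assignment, all 25 clauses evaluate to true.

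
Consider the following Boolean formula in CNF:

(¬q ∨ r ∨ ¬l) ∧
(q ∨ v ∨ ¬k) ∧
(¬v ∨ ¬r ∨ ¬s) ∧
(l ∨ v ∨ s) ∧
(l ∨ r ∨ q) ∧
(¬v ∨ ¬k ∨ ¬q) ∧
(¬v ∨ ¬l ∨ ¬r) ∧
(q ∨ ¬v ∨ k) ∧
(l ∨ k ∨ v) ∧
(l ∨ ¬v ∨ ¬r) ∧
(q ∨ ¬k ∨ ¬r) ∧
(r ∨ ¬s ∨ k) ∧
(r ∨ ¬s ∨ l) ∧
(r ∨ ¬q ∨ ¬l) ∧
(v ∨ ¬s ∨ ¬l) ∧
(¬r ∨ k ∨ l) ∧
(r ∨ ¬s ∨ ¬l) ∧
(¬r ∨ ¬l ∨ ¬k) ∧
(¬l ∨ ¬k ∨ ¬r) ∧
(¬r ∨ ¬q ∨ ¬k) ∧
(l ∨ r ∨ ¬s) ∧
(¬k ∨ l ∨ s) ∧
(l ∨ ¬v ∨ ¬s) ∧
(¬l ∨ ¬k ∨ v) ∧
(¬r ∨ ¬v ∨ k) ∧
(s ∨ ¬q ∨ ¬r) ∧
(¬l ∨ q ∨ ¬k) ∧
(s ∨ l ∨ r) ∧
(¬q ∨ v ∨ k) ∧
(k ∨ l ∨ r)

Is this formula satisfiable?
Yes

Yes, the formula is satisfiable.

One satisfying assignment is: v=False, q=False, r=False, s=False, l=True, k=False

Verification: With this assignment, all 30 clauses evaluate to true.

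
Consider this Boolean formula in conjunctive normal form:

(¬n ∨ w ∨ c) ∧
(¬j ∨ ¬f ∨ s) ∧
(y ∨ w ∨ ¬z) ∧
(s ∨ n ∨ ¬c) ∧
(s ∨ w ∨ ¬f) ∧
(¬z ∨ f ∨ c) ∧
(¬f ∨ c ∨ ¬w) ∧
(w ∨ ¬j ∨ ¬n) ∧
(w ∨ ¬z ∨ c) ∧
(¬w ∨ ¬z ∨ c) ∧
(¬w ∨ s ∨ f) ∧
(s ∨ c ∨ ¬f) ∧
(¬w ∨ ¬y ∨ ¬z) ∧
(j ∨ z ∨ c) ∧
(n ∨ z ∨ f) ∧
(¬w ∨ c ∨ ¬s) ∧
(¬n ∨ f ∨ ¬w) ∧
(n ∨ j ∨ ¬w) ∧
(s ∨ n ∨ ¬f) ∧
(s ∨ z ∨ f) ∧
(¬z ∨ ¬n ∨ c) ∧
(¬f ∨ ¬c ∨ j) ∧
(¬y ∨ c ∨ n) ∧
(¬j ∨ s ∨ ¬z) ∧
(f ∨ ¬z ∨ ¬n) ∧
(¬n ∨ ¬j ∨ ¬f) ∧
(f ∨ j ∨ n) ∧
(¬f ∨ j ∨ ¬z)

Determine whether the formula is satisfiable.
Yes

Yes, the formula is satisfiable.

One satisfying assignment is: s=True, z=False, w=False, n=False, c=False, j=True, y=False, f=True

Verification: With this assignment, all 28 clauses evaluate to true.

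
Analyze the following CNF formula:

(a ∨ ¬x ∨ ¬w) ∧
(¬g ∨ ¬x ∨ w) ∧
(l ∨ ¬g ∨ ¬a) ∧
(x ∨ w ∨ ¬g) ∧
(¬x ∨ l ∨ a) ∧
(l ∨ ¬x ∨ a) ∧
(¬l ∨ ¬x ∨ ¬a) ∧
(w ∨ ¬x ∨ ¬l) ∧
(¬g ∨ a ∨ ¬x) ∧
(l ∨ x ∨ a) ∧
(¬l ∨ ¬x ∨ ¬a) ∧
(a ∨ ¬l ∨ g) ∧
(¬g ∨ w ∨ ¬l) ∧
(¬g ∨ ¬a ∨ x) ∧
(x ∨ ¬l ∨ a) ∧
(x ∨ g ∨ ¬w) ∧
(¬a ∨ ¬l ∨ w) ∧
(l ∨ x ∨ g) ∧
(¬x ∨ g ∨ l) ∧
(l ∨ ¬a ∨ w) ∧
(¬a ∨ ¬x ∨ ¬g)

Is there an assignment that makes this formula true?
No

No, the formula is not satisfiable.

No assignment of truth values to the variables can make all 21 clauses true simultaneously.

The formula is UNSAT (unsatisfiable).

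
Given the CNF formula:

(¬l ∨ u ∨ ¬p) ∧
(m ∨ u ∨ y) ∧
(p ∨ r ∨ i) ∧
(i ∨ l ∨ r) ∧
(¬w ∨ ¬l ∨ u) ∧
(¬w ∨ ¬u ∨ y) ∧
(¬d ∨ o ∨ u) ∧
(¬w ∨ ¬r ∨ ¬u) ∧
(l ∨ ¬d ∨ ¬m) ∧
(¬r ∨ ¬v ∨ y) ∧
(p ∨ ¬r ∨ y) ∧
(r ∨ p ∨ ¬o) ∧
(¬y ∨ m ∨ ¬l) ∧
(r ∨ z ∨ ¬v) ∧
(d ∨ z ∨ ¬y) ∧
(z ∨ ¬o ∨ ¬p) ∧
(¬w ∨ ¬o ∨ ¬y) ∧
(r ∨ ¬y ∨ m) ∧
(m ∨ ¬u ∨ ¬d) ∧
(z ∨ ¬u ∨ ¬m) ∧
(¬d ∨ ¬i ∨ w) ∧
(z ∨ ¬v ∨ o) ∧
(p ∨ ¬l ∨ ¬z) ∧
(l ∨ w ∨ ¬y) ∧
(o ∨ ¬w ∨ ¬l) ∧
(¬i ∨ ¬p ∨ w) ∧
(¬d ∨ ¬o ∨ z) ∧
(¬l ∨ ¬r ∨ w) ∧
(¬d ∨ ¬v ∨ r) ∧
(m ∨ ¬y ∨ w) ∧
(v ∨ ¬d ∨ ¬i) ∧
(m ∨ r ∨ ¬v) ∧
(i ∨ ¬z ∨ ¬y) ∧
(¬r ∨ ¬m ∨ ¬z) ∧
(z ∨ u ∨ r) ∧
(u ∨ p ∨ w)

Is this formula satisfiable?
Yes

Yes, the formula is satisfiable.

One satisfying assignment is: o=False, d=False, l=True, u=True, r=False, i=False, w=False, v=False, z=False, p=True, m=False, y=False

Verification: With this assignment, all 36 clauses evaluate to true.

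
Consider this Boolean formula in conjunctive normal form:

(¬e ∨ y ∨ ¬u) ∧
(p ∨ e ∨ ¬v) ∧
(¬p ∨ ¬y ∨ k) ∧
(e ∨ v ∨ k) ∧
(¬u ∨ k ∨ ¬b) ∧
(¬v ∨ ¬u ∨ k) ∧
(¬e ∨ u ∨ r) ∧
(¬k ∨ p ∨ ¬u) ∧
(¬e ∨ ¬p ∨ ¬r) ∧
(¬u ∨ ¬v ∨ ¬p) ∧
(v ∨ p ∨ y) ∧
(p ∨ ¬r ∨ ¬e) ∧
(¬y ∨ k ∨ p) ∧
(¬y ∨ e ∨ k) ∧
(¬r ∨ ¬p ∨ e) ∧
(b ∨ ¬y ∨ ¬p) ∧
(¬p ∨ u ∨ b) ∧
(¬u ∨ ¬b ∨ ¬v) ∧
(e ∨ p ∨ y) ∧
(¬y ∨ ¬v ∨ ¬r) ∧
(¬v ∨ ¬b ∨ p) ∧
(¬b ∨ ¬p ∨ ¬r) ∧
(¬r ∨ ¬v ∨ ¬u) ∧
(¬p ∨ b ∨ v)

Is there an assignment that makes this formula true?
Yes

Yes, the formula is satisfiable.

One satisfying assignment is: b=True, r=False, u=False, e=False, y=False, k=False, p=True, v=True

Verification: With this assignment, all 24 clauses evaluate to true.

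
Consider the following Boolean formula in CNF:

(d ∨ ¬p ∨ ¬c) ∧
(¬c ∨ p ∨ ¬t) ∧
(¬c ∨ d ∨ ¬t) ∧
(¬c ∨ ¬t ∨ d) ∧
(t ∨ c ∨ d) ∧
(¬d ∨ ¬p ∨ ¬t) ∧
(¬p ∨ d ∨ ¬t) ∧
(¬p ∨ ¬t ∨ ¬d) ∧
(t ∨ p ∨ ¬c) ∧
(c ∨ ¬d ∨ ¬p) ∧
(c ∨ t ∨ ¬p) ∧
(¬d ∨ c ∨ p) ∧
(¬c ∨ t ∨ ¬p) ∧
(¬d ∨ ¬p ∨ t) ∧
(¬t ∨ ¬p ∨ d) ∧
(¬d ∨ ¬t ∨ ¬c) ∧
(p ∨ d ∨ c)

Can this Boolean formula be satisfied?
No

No, the formula is not satisfiable.

No assignment of truth values to the variables can make all 17 clauses true simultaneously.

The formula is UNSAT (unsatisfiable).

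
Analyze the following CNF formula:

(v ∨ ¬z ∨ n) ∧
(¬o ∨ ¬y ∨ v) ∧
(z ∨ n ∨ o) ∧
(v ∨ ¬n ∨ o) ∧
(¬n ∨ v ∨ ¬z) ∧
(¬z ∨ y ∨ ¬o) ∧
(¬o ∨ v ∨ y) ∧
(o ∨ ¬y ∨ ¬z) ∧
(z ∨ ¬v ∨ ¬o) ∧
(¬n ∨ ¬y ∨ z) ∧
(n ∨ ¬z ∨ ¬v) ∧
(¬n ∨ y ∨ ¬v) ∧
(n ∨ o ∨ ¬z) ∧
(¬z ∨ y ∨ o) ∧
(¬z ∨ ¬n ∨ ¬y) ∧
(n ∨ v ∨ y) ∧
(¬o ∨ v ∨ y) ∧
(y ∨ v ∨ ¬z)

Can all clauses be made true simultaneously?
No

No, the formula is not satisfiable.

No assignment of truth values to the variables can make all 18 clauses true simultaneously.

The formula is UNSAT (unsatisfiable).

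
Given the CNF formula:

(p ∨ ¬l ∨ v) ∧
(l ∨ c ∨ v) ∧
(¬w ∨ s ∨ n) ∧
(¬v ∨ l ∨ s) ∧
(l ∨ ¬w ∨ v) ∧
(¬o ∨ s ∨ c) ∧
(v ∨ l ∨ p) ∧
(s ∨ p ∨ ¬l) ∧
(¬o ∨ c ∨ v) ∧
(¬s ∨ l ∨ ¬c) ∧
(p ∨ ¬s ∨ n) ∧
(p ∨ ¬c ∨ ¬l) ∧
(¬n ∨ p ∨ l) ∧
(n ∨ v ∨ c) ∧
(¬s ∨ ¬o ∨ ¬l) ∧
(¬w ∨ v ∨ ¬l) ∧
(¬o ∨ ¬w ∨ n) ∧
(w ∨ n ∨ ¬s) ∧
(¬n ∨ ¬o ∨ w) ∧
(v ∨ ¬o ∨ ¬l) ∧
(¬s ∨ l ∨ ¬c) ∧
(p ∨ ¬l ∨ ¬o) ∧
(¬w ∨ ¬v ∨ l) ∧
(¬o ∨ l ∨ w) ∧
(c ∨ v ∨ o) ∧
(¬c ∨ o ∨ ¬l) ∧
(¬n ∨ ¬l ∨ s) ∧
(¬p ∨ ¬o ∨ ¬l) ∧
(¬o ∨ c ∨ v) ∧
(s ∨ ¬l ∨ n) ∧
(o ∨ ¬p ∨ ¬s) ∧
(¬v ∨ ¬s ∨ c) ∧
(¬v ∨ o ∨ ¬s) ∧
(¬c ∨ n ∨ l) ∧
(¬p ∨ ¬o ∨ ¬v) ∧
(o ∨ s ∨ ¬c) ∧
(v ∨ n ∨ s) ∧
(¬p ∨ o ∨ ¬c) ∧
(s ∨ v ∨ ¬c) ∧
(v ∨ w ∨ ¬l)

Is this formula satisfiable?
No

No, the formula is not satisfiable.

No assignment of truth values to the variables can make all 40 clauses true simultaneously.

The formula is UNSAT (unsatisfiable).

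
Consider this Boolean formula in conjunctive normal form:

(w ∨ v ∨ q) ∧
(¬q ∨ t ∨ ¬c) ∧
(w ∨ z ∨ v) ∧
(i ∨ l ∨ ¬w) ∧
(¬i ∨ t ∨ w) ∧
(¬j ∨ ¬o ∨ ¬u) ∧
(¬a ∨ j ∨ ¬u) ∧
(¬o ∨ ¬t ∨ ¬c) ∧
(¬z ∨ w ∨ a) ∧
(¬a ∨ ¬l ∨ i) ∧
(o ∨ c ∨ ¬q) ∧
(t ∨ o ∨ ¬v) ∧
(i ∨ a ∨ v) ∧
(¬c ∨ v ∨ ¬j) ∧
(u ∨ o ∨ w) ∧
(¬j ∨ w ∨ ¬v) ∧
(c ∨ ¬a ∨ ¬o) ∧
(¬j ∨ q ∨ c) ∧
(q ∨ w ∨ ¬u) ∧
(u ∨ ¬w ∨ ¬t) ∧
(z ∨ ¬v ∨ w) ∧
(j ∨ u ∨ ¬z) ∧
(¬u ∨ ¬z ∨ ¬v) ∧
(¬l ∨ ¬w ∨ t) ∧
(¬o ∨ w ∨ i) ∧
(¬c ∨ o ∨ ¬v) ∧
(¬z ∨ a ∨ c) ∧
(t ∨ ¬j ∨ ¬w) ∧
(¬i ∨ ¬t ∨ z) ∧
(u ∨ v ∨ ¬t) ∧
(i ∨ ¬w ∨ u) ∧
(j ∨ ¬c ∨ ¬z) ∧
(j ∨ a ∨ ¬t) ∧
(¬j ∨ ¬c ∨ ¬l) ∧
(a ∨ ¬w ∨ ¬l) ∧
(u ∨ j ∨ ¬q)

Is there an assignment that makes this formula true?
Yes

Yes, the formula is satisfiable.

One satisfying assignment is: i=True, u=False, o=False, w=True, q=False, j=False, c=False, z=False, v=False, t=False, a=False, l=False

Verification: With this assignment, all 36 clauses evaluate to true.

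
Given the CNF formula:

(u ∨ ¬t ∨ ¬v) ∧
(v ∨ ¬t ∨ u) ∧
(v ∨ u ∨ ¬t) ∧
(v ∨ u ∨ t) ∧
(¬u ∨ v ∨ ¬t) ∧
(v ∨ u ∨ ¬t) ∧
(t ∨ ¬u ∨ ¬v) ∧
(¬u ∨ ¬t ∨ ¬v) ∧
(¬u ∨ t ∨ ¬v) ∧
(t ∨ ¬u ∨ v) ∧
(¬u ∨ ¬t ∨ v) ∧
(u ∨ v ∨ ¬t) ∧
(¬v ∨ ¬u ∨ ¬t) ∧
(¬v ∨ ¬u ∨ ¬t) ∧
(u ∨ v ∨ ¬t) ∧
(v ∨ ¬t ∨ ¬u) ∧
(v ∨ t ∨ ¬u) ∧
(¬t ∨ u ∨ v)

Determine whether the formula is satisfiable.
Yes

Yes, the formula is satisfiable.

One satisfying assignment is: v=True, t=False, u=False

Verification: With this assignment, all 18 clauses evaluate to true.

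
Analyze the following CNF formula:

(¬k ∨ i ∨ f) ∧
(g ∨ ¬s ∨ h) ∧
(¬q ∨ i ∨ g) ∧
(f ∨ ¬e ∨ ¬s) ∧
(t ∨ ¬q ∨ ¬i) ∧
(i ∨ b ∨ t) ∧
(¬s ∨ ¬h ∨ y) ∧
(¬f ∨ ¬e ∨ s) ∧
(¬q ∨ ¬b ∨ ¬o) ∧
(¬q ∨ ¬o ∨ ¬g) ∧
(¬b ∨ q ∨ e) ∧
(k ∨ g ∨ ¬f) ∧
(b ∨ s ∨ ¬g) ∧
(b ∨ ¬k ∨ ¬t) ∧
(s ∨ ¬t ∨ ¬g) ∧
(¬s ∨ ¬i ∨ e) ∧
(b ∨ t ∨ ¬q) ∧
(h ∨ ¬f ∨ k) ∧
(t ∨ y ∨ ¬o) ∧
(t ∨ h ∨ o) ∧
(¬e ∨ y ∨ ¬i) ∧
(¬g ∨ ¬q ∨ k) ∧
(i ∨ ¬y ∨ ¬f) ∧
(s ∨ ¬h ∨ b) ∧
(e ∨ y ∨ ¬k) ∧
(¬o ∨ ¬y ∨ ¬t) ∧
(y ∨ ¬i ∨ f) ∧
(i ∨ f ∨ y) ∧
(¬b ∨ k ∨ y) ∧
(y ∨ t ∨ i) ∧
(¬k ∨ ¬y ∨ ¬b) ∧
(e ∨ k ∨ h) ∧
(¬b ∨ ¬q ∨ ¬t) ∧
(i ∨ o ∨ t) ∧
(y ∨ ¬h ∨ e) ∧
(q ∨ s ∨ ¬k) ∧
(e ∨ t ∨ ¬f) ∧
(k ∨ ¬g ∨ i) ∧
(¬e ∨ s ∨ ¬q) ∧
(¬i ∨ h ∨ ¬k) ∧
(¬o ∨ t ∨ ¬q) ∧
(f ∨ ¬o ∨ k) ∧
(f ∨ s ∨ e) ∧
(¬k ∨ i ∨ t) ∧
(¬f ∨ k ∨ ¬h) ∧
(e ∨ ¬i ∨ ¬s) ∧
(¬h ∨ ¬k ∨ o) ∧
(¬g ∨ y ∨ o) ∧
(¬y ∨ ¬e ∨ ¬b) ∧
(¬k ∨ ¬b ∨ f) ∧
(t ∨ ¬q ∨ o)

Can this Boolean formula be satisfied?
Yes

Yes, the formula is satisfiable.

One satisfying assignment is: s=True, g=False, i=False, q=False, o=False, t=True, f=False, h=True, k=False, e=False, y=True, b=False

Verification: With this assignment, all 51 clauses evaluate to true.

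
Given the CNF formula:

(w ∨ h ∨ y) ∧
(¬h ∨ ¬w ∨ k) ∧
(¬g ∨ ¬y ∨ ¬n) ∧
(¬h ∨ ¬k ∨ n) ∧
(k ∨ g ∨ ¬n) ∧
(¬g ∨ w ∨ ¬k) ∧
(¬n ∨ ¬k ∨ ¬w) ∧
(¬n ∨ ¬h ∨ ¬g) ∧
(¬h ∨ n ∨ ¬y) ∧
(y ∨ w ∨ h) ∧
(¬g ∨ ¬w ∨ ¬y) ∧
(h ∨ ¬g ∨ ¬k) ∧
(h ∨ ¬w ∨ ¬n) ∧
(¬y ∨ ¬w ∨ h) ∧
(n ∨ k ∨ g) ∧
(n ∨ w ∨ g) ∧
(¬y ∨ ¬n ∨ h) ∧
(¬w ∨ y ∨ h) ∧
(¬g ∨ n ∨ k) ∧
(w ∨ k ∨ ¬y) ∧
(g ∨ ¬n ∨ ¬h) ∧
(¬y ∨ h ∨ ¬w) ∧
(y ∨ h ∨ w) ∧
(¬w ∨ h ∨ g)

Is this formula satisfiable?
No

No, the formula is not satisfiable.

No assignment of truth values to the variables can make all 24 clauses true simultaneously.

The formula is UNSAT (unsatisfiable).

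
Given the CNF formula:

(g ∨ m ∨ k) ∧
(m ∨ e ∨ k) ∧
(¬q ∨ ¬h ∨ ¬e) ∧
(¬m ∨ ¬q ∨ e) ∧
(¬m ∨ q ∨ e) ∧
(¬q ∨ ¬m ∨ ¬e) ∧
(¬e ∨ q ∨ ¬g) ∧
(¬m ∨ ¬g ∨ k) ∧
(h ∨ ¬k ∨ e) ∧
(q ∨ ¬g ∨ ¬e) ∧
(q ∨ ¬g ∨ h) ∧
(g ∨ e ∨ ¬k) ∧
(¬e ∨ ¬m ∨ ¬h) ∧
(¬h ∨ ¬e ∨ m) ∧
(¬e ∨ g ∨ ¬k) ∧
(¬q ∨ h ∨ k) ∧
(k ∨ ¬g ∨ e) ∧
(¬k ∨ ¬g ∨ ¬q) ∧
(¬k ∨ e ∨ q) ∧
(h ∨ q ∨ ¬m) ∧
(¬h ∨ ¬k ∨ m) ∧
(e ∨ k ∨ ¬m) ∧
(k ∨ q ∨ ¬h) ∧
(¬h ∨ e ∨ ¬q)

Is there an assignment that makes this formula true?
No

No, the formula is not satisfiable.

No assignment of truth values to the variables can make all 24 clauses true simultaneously.

The formula is UNSAT (unsatisfiable).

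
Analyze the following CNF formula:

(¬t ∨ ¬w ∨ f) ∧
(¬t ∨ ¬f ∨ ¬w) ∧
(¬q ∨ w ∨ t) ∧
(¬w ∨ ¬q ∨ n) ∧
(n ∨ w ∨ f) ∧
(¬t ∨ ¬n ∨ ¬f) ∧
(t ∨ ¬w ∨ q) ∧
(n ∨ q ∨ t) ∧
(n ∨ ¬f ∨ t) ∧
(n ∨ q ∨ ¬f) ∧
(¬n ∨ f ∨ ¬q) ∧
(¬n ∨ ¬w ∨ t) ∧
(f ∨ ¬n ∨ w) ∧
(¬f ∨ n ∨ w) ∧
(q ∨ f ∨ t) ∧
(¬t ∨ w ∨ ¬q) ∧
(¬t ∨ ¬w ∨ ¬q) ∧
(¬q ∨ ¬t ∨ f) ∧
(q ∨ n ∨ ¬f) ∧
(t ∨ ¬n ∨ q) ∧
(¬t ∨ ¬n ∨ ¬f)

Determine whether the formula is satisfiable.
No

No, the formula is not satisfiable.

No assignment of truth values to the variables can make all 21 clauses true simultaneously.

The formula is UNSAT (unsatisfiable).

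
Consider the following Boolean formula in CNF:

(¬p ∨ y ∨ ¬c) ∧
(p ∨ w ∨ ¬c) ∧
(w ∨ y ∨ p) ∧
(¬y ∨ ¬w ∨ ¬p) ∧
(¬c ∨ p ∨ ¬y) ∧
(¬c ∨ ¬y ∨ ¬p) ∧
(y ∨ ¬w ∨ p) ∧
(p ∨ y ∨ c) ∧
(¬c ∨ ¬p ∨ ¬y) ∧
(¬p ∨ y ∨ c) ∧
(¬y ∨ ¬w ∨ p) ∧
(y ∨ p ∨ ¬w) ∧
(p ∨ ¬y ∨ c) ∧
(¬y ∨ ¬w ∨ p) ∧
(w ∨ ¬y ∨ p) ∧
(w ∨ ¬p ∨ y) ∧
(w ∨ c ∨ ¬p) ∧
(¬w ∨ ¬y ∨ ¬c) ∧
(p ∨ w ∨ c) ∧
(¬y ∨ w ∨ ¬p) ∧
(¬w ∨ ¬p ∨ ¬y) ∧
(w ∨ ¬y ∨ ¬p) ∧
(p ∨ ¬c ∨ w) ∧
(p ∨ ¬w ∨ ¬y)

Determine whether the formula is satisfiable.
No

No, the formula is not satisfiable.

No assignment of truth values to the variables can make all 24 clauses true simultaneously.

The formula is UNSAT (unsatisfiable).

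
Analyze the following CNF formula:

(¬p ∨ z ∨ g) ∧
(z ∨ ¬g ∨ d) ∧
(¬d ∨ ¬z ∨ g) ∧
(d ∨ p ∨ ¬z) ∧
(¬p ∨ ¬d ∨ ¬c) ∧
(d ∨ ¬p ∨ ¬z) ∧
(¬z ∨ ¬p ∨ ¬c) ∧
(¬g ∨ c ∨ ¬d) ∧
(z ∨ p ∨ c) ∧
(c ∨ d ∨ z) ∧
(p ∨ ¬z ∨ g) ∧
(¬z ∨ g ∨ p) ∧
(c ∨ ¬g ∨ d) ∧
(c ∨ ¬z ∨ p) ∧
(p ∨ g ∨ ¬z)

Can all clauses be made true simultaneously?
Yes

Yes, the formula is satisfiable.

One satisfying assignment is: c=True, d=False, g=False, p=False, z=False

Verification: With this assignment, all 15 clauses evaluate to true.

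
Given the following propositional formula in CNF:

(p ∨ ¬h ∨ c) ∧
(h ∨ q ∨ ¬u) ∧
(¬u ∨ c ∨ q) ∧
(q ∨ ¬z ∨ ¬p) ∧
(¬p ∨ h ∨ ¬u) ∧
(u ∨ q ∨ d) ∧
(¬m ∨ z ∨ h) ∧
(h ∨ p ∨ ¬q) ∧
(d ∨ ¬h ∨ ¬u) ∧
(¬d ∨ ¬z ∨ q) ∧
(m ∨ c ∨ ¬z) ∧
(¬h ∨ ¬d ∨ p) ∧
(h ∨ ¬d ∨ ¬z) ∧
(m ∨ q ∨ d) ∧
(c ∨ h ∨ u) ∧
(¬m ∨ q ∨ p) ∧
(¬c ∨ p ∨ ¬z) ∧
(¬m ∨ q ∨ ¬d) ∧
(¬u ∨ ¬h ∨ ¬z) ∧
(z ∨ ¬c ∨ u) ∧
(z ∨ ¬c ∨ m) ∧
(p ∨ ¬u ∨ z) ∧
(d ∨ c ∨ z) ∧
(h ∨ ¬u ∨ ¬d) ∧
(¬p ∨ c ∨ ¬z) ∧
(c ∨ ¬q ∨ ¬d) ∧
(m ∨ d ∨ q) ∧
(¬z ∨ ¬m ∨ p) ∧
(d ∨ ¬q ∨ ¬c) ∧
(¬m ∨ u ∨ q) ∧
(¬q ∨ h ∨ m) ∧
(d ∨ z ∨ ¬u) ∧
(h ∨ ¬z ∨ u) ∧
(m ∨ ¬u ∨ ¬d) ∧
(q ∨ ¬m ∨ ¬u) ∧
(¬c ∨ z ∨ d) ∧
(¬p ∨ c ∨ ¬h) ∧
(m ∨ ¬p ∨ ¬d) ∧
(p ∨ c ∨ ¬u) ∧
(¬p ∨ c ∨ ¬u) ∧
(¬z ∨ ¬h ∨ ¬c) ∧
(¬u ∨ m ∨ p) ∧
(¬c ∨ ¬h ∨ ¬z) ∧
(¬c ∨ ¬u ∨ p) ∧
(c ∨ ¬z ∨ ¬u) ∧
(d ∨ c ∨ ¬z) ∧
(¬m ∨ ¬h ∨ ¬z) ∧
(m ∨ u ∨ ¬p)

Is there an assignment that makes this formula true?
Yes

Yes, the formula is satisfiable.

One satisfying assignment is: q=True, z=False, u=True, p=True, c=True, m=True, h=True, d=True

Verification: With this assignment, all 48 clauses evaluate to true.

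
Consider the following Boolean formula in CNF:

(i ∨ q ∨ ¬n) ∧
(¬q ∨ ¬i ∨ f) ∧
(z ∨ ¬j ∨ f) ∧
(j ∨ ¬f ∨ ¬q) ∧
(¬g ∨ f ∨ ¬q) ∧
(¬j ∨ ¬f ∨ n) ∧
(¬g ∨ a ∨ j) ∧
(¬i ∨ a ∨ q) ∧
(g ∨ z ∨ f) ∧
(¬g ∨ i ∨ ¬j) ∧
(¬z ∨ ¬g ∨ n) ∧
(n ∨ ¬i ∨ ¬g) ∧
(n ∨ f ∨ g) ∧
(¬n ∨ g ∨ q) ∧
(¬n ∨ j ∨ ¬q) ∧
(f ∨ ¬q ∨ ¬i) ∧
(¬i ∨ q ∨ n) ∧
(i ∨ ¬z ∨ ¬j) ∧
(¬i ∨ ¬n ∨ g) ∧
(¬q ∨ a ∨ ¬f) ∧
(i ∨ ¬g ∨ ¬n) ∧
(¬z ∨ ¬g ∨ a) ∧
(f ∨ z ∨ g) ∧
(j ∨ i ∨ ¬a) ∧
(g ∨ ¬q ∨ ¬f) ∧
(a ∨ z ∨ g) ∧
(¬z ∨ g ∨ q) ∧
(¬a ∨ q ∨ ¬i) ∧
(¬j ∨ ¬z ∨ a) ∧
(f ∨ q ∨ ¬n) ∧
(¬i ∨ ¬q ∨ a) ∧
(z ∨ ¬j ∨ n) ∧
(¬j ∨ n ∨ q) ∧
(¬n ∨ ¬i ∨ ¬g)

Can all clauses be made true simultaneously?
No

No, the formula is not satisfiable.

No assignment of truth values to the variables can make all 34 clauses true simultaneously.

The formula is UNSAT (unsatisfiable).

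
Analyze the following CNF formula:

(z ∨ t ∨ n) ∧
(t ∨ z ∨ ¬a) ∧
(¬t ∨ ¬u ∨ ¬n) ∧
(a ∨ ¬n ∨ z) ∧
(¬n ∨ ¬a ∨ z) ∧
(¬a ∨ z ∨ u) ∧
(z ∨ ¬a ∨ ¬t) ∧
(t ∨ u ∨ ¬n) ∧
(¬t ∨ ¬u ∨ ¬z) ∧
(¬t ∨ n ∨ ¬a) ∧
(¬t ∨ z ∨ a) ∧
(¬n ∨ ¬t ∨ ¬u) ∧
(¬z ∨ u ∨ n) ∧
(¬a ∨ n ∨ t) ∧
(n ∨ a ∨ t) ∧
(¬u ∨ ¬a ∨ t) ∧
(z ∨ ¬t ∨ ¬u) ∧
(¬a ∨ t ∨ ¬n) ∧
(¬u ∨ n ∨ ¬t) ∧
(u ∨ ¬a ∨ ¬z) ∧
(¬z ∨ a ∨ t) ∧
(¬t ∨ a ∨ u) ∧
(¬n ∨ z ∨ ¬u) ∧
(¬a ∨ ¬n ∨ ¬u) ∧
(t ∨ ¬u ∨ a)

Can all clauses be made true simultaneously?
No

No, the formula is not satisfiable.

No assignment of truth values to the variables can make all 25 clauses true simultaneously.

The formula is UNSAT (unsatisfiable).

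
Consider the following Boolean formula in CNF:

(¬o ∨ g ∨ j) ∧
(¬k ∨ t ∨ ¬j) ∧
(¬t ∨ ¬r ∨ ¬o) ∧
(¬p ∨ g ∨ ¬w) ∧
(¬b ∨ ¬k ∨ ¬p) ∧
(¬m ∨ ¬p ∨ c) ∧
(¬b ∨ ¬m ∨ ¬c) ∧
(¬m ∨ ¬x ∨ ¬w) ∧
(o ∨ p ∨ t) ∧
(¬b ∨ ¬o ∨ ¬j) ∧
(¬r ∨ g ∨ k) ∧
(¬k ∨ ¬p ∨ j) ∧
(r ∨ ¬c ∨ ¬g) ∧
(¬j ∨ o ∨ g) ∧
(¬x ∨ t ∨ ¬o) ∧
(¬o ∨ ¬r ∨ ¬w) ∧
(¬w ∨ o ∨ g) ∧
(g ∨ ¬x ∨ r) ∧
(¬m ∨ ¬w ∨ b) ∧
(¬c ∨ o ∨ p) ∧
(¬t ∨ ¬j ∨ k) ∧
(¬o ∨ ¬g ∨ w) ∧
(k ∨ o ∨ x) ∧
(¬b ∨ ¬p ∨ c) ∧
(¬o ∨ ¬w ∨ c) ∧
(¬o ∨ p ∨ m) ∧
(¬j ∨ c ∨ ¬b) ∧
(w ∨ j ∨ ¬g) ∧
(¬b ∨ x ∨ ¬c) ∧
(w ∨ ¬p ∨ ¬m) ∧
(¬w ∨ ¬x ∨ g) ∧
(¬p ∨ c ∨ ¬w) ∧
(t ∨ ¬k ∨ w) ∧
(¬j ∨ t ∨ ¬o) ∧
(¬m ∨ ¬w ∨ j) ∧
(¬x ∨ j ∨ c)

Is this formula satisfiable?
Yes

Yes, the formula is satisfiable.

One satisfying assignment is: g=False, t=True, p=False, b=False, o=False, c=False, x=False, r=False, k=True, w=False, j=False, m=False

Verification: With this assignment, all 36 clauses evaluate to true.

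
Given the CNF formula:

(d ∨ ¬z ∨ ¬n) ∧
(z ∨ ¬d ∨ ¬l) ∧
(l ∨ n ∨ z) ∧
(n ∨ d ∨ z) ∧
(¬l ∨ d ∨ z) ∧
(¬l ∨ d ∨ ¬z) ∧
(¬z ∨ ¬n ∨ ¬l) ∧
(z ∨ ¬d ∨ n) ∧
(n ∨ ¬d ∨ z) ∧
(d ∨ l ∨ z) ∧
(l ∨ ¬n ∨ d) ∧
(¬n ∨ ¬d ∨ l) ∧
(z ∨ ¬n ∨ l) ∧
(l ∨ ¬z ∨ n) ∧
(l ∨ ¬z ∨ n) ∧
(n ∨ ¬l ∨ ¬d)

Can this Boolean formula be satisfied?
No

No, the formula is not satisfiable.

No assignment of truth values to the variables can make all 16 clauses true simultaneously.

The formula is UNSAT (unsatisfiable).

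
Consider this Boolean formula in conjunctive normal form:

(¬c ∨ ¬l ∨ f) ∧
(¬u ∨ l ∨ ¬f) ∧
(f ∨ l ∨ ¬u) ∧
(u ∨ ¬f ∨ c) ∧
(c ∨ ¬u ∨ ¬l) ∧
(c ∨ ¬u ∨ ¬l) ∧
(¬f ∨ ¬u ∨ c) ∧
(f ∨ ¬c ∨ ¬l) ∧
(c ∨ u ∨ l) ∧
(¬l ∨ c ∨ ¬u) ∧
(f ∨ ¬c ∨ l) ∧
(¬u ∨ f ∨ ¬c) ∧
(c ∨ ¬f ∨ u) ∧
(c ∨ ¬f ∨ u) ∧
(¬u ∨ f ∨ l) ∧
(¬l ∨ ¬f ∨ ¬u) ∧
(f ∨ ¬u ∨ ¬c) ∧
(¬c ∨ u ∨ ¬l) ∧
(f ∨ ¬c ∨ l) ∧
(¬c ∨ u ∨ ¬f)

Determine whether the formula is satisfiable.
Yes

Yes, the formula is satisfiable.

One satisfying assignment is: c=False, f=False, l=True, u=False

Verification: With this assignment, all 20 clauses evaluate to true.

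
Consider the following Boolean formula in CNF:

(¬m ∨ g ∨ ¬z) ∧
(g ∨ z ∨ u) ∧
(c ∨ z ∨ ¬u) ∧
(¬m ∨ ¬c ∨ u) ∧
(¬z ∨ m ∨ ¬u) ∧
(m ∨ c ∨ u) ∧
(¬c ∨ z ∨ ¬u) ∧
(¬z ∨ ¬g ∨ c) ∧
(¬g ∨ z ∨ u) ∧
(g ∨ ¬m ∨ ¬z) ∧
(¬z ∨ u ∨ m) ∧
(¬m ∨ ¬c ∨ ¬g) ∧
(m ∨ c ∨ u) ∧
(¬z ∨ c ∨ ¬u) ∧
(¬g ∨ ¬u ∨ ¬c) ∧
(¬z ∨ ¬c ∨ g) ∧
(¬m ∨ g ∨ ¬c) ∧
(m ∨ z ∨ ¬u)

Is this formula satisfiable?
No

No, the formula is not satisfiable.

No assignment of truth values to the variables can make all 18 clauses true simultaneously.

The formula is UNSAT (unsatisfiable).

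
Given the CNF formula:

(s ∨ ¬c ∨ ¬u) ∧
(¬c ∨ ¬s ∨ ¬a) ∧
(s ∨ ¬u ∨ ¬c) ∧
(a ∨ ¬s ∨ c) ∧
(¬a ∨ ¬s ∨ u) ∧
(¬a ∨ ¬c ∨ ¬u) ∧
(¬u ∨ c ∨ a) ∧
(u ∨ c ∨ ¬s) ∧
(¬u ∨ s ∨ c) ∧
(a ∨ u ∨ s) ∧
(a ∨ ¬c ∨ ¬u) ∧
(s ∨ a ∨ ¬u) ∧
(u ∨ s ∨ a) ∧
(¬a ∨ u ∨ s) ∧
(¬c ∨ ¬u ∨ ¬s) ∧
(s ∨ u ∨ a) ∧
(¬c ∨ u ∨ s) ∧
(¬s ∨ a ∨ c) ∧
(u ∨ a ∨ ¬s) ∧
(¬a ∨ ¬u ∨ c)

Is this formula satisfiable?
No

No, the formula is not satisfiable.

No assignment of truth values to the variables can make all 20 clauses true simultaneously.

The formula is UNSAT (unsatisfiable).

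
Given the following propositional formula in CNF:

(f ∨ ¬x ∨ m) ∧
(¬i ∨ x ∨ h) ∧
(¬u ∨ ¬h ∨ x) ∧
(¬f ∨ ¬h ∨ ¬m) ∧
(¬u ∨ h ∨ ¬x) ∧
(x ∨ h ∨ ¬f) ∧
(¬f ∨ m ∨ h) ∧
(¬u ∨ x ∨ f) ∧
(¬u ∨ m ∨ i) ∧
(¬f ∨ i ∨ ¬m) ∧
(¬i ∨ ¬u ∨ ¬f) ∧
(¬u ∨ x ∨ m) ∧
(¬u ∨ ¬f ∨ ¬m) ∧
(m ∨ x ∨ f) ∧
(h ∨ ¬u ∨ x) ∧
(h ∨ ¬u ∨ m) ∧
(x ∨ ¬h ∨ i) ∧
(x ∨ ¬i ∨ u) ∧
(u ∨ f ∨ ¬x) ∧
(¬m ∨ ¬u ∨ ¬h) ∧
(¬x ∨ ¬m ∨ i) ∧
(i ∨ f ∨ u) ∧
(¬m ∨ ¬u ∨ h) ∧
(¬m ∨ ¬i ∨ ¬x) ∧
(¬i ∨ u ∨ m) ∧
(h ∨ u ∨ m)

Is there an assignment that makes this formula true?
Yes

Yes, the formula is satisfiable.

One satisfying assignment is: u=False, x=True, h=True, i=False, m=False, f=True

Verification: With this assignment, all 26 clauses evaluate to true.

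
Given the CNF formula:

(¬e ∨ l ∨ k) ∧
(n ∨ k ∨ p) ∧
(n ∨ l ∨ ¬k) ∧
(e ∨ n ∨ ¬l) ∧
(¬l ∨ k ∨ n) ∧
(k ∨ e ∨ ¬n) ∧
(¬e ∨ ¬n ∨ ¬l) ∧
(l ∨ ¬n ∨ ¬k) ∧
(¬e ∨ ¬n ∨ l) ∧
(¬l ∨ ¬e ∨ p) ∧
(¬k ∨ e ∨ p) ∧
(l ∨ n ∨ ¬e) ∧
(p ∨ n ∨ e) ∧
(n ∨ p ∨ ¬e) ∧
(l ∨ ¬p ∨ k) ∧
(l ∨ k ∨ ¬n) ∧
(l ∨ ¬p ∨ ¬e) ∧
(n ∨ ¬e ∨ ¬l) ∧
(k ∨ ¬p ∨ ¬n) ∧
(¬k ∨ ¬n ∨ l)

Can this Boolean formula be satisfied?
Yes

Yes, the formula is satisfiable.

One satisfying assignment is: l=True, e=False, p=True, n=True, k=True

Verification: With this assignment, all 20 clauses evaluate to true.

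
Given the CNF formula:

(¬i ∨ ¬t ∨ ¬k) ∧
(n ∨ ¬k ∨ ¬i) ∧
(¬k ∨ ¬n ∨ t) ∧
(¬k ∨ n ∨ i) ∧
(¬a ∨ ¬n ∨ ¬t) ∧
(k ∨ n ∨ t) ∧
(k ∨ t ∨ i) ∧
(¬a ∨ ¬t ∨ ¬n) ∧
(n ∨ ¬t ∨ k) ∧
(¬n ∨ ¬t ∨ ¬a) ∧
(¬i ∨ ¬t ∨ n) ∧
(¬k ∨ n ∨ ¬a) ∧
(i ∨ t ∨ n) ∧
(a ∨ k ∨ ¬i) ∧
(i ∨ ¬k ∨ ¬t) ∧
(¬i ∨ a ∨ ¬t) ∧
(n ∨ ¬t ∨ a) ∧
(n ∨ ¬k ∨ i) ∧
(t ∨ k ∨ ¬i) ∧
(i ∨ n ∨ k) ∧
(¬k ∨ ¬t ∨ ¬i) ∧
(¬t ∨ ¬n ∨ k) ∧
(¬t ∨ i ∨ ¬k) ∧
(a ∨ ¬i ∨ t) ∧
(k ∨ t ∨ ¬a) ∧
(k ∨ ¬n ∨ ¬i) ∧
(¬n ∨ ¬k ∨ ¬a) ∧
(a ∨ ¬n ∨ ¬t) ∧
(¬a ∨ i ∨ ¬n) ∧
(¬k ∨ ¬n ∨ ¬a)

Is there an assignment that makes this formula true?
No

No, the formula is not satisfiable.

No assignment of truth values to the variables can make all 30 clauses true simultaneously.

The formula is UNSAT (unsatisfiable).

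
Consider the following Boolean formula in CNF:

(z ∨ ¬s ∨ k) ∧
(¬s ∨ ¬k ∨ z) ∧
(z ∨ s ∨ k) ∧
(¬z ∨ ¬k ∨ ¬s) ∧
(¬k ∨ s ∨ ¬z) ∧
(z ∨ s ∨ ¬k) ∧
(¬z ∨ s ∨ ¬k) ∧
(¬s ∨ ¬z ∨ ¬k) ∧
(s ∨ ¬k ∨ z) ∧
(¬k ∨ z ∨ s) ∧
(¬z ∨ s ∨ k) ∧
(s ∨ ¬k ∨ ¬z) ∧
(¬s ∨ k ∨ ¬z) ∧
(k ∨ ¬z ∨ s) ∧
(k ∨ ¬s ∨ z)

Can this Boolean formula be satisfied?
No

No, the formula is not satisfiable.

No assignment of truth values to the variables can make all 15 clauses true simultaneously.

The formula is UNSAT (unsatisfiable).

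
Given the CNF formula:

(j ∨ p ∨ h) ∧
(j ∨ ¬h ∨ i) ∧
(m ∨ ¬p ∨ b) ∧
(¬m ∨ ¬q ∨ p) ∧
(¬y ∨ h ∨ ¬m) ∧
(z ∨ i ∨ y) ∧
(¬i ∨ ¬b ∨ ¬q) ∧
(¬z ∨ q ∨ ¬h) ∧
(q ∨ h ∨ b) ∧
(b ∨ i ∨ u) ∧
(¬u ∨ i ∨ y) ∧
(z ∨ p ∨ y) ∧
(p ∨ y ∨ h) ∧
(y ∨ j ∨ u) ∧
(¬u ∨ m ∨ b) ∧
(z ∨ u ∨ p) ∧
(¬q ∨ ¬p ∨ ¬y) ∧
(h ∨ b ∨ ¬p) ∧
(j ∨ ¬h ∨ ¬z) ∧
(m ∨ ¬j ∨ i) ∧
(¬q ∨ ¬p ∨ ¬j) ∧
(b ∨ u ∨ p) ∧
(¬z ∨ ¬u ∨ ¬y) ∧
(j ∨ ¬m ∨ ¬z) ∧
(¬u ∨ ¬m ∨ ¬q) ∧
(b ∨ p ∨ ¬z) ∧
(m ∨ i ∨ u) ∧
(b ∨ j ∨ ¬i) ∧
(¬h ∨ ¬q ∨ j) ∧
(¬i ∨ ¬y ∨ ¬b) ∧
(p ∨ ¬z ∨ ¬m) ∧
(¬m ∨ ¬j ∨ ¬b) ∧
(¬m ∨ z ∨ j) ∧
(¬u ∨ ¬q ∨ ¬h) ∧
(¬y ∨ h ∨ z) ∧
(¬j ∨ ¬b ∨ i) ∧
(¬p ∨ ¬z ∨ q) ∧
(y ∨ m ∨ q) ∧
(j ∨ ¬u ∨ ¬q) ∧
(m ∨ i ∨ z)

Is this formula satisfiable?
Yes

Yes, the formula is satisfiable.

One satisfying assignment is: y=False, i=True, p=True, m=True, b=False, z=False, q=False, h=True, j=True, u=False

Verification: With this assignment, all 40 clauses evaluate to true.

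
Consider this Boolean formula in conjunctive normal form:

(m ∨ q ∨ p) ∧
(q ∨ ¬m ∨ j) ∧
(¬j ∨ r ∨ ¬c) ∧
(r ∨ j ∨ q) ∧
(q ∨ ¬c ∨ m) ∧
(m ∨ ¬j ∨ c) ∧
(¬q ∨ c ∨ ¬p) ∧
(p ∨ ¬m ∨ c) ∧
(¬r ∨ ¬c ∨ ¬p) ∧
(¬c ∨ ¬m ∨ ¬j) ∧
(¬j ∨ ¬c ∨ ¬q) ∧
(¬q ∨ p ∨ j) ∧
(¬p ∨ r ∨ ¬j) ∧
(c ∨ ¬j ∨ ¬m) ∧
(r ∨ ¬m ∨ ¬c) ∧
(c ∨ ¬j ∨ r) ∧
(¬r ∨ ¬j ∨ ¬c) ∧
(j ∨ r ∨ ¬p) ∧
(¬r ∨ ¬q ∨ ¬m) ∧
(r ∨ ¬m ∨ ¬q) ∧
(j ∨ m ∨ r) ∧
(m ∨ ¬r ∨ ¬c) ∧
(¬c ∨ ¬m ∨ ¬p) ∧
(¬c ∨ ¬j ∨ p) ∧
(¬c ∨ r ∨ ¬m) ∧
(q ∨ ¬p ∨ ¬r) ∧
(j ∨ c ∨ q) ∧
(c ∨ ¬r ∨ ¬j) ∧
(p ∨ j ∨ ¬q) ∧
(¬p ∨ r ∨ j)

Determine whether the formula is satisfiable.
No

No, the formula is not satisfiable.

No assignment of truth values to the variables can make all 30 clauses true simultaneously.

The formula is UNSAT (unsatisfiable).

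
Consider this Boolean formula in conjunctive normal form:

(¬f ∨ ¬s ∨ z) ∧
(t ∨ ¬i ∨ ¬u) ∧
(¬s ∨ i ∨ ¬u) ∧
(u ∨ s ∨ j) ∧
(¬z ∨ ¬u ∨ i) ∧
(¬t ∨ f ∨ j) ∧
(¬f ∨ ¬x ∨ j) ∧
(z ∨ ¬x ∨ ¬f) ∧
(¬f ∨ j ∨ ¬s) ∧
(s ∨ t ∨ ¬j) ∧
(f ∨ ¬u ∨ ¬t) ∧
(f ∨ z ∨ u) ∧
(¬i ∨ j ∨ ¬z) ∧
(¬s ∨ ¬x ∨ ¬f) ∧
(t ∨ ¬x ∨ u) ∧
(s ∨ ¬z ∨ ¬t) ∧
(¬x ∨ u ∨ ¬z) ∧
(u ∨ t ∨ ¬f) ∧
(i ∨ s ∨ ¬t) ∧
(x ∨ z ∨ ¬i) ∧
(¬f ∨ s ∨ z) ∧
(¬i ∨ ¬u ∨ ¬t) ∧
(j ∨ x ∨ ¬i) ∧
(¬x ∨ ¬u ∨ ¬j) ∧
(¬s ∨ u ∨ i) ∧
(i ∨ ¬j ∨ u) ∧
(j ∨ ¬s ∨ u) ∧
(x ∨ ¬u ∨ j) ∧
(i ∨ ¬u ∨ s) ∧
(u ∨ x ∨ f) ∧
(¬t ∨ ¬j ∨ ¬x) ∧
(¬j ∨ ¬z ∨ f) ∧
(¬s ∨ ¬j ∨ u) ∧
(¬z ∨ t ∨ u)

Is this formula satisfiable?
No

No, the formula is not satisfiable.

No assignment of truth values to the variables can make all 34 clauses true simultaneously.

The formula is UNSAT (unsatisfiable).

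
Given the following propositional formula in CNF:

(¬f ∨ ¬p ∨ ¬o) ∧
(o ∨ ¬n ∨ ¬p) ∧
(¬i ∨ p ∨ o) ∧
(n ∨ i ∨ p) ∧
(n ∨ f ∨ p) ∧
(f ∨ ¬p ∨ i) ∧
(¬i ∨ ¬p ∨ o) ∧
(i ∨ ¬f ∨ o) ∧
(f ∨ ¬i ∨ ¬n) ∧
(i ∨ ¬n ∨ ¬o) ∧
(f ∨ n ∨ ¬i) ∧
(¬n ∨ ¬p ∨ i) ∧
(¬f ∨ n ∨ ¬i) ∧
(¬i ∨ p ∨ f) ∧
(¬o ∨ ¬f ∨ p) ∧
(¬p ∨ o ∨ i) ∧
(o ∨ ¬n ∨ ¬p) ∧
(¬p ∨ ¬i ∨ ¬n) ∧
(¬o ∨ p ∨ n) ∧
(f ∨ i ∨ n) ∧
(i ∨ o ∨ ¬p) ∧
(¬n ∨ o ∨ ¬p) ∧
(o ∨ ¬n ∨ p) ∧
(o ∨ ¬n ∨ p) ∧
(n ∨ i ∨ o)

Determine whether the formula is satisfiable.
No

No, the formula is not satisfiable.

No assignment of truth values to the variables can make all 25 clauses true simultaneously.

The formula is UNSAT (unsatisfiable).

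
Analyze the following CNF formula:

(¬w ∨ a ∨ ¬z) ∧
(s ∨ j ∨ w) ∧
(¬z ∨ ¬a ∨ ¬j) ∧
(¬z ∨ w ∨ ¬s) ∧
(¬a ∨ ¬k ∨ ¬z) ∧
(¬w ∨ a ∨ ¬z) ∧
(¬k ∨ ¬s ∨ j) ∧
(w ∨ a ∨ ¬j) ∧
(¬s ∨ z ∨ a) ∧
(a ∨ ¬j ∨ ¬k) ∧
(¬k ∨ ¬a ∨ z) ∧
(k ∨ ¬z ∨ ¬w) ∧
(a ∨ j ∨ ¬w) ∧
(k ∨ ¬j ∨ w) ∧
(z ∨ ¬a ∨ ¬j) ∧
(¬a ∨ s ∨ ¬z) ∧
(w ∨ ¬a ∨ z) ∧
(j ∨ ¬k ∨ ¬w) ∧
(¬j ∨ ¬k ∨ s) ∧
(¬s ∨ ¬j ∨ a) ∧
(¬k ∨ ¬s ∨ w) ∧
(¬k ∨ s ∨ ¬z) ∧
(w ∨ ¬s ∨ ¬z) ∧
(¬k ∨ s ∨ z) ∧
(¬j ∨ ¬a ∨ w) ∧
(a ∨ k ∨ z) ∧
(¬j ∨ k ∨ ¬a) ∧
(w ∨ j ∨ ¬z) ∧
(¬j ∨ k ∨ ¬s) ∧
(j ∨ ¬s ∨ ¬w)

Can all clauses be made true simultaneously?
Yes

Yes, the formula is satisfiable.

One satisfying assignment is: j=False, z=False, s=False, k=False, w=True, a=True

Verification: With this assignment, all 30 clauses evaluate to true.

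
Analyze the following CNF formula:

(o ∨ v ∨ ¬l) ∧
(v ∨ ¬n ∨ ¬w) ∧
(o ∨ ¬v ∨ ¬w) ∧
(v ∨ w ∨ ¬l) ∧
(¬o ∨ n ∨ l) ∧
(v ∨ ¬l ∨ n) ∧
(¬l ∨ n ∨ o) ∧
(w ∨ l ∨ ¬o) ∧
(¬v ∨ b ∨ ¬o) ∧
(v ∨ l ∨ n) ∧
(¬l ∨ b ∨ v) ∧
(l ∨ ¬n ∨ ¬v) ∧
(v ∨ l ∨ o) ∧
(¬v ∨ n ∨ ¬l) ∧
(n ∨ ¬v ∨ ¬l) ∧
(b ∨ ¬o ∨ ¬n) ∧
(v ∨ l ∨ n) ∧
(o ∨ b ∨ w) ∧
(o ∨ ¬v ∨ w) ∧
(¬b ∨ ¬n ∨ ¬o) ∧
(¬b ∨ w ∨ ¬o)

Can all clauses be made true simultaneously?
No

No, the formula is not satisfiable.

No assignment of truth values to the variables can make all 21 clauses true simultaneously.

The formula is UNSAT (unsatisfiable).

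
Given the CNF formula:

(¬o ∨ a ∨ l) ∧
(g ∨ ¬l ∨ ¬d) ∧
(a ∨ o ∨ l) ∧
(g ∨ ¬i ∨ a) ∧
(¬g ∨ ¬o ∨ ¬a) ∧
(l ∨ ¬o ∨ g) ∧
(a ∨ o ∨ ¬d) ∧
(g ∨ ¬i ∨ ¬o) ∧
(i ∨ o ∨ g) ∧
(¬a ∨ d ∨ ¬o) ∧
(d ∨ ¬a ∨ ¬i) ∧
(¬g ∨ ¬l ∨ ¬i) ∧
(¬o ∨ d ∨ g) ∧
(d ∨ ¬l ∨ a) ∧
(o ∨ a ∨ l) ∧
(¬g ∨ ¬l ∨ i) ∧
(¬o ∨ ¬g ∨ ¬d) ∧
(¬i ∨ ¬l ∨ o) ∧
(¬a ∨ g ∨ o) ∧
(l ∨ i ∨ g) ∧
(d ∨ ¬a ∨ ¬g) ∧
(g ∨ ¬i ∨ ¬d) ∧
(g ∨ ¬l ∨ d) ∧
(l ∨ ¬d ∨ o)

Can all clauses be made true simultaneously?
No

No, the formula is not satisfiable.

No assignment of truth values to the variables can make all 24 clauses true simultaneously.

The formula is UNSAT (unsatisfiable).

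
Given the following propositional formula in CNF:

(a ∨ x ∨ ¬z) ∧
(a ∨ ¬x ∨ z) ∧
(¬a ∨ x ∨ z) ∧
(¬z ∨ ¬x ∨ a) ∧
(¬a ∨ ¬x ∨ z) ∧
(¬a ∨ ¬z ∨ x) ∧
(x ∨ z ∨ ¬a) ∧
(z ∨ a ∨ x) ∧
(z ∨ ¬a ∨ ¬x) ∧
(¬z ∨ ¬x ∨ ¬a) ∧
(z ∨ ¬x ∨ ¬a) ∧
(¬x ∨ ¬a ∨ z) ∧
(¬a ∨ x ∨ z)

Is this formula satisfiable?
No

No, the formula is not satisfiable.

No assignment of truth values to the variables can make all 13 clauses true simultaneously.

The formula is UNSAT (unsatisfiable).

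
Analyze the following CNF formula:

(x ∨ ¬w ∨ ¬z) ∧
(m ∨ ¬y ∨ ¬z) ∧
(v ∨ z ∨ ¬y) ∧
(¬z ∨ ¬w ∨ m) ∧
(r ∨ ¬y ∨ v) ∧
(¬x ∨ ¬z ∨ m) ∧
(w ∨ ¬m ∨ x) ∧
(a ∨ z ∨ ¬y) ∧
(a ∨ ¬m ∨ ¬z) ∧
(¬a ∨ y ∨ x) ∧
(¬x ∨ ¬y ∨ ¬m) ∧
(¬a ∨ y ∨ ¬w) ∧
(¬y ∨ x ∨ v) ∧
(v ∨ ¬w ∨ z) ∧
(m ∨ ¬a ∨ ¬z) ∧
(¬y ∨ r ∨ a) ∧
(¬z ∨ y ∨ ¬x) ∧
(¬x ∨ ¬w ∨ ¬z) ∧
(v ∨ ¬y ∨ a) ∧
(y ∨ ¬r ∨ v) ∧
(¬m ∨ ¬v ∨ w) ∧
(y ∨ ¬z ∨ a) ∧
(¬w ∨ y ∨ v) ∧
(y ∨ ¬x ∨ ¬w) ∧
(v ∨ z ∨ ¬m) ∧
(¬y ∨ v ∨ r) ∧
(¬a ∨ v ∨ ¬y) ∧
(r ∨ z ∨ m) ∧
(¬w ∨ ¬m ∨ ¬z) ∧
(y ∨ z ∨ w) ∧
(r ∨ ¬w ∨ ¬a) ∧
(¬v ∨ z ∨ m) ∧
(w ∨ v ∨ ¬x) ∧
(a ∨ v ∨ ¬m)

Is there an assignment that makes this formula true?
Yes

Yes, the formula is satisfiable.

One satisfying assignment is: r=True, z=False, x=False, w=True, a=True, y=True, m=True, v=True

Verification: With this assignment, all 34 clauses evaluate to true.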